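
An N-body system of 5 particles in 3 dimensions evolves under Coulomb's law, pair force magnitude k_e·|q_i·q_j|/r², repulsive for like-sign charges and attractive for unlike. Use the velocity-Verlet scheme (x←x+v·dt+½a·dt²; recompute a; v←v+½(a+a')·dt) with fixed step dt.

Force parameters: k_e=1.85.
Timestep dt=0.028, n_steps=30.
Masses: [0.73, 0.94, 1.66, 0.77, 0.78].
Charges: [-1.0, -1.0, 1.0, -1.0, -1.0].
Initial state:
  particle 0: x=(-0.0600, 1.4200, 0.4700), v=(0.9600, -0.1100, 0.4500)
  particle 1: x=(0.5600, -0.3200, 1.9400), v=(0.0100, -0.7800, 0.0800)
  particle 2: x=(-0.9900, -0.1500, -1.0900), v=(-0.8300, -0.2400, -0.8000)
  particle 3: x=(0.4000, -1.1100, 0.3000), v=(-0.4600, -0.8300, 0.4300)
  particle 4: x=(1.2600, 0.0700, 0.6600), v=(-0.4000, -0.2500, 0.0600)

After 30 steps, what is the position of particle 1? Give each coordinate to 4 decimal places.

step 0: x0=(-0.0600, 1.4200, 0.4700) x1=(0.5600, -0.3200, 1.9400) x2=(-0.9900, -0.1500, -1.0900) x3=(0.4000, -1.1100, 0.3000) x4=(1.2600, 0.0700, 0.6600)
step 1: x0=(-0.0335, 1.4173, 0.4824) x1=(0.5601, -0.3419, 1.9428) x2=(-1.0131, -0.1567, -1.1122) x3=(0.3868, -1.1337, 0.3116) x4=(1.2493, 0.0632, 0.6614)
step 2: x0=(-0.0076, 1.4153, 0.4942) x1=(0.5600, -0.3640, 1.9466) x2=(-1.0359, -0.1634, -1.1341) x3=(0.3728, -1.1585, 0.3221) x4=(1.2396, 0.0569, 0.6622)
step 3: x0=(0.0177, 1.4141, 0.5057) x1=(0.5597, -0.3863, 1.9514) x2=(-1.0584, -0.1701, -1.1557) x3=(0.3581, -1.1842, 0.3318) x4=(1.2310, 0.0511, 0.6624)
step 4: x0=(0.0423, 1.4137, 0.5167) x1=(0.5591, -0.4088, 1.9573) x2=(-1.0807, -0.1767, -1.1769) x3=(0.3428, -1.2110, 0.3405) x4=(1.2233, 0.0456, 0.6620)
step 5: x0=(0.0662, 1.4142, 0.5272) x1=(0.5583, -0.4315, 1.9642) x2=(-1.1027, -0.1834, -1.1978) x3=(0.3267, -1.2387, 0.3483) x4=(1.2166, 0.0406, 0.6610)
step 6: x0=(0.0896, 1.4154, 0.5373) x1=(0.5572, -0.4543, 1.9722) x2=(-1.1244, -0.1900, -1.2184) x3=(0.3100, -1.2673, 0.3552) x4=(1.2109, 0.0359, 0.6593)
step 7: x0=(0.1123, 1.4176, 0.5470) x1=(0.5560, -0.4774, 1.9812) x2=(-1.1459, -0.1966, -1.2387) x3=(0.2927, -1.2969, 0.3613) x4=(1.2061, 0.0316, 0.6571)
step 8: x0=(0.1345, 1.4206, 0.5563) x1=(0.5545, -0.5007, 1.9911) x2=(-1.1671, -0.2033, -1.2588) x3=(0.2747, -1.3275, 0.3665) x4=(1.2022, 0.0276, 0.6542)
step 9: x0=(0.1560, 1.4245, 0.5652) x1=(0.5529, -0.5241, 2.0021) x2=(-1.1881, -0.2099, -1.2785) x3=(0.2560, -1.3589, 0.3709) x4=(1.1992, 0.0240, 0.6507)
step 10: x0=(0.1770, 1.4292, 0.5738) x1=(0.5510, -0.5478, 2.0140) x2=(-1.2088, -0.2165, -1.2979) x3=(0.2368, -1.3912, 0.3744) x4=(1.1971, 0.0206, 0.6467)
step 11: x0=(0.1974, 1.4349, 0.5819) x1=(0.5490, -0.5716, 2.0268) x2=(-1.2293, -0.2231, -1.3171) x3=(0.2169, -1.4244, 0.3772) x4=(1.1958, 0.0174, 0.6420)
step 12: x0=(0.2173, 1.4415, 0.5898) x1=(0.5468, -0.5957, 2.0406) x2=(-1.2496, -0.2297, -1.3360) x3=(0.1964, -1.4584, 0.3792) x4=(1.1953, 0.0145, 0.6367)
step 13: x0=(0.2367, 1.4489, 0.5973) x1=(0.5445, -0.6200, 2.0552) x2=(-1.2697, -0.2364, -1.3546) x3=(0.1754, -1.4932, 0.3804) x4=(1.1956, 0.0117, 0.6308)
step 14: x0=(0.2555, 1.4573, 0.6045) x1=(0.5420, -0.6444, 2.0707) x2=(-1.2896, -0.2430, -1.3730) x3=(0.1537, -1.5287, 0.3810) x4=(1.1967, 0.0091, 0.6244)
step 15: x0=(0.2738, 1.4666, 0.6114) x1=(0.5394, -0.6691, 2.0871) x2=(-1.3092, -0.2497, -1.3912) x3=(0.1316, -1.5650, 0.3808) x4=(1.1985, 0.0067, 0.6174)
step 16: x0=(0.2917, 1.4768, 0.6180) x1=(0.5366, -0.6939, 2.1042) x2=(-1.3286, -0.2563, -1.4091) x3=(0.1088, -1.6020, 0.3799) x4=(1.2010, 0.0044, 0.6098)
step 17: x0=(0.3091, 1.4878, 0.6243) x1=(0.5337, -0.7189, 2.1222) x2=(-1.3478, -0.2630, -1.4267) x3=(0.0856, -1.6397, 0.3784) x4=(1.2042, 0.0021, 0.6017)
step 18: x0=(0.3260, 1.4998, 0.6304) x1=(0.5307, -0.7442, 2.1409) x2=(-1.3669, -0.2697, -1.4441) x3=(0.0618, -1.6780, 0.3763) x4=(1.2081, -0.0000, 0.5931)
step 19: x0=(0.3425, 1.5126, 0.6362) x1=(0.5276, -0.7695, 2.1603) x2=(-1.3857, -0.2764, -1.4613) x3=(0.0375, -1.7170, 0.3735) x4=(1.2126, -0.0022, 0.5839)
step 20: x0=(0.3586, 1.5263, 0.6418) x1=(0.5244, -0.7951, 2.1805) x2=(-1.4043, -0.2831, -1.4782) x3=(0.0127, -1.7566, 0.3701) x4=(1.2176, -0.0043, 0.5742)
step 21: x0=(0.3743, 1.5408, 0.6471) x1=(0.5211, -0.8208, 2.2013) x2=(-1.4228, -0.2898, -1.4950) x3=(-0.0125, -1.7967, 0.3661) x4=(1.2233, -0.0064, 0.5640)
step 22: x0=(0.3895, 1.5562, 0.6523) x1=(0.5177, -0.8467, 2.2228) x2=(-1.4411, -0.2966, -1.5115) x3=(-0.0383, -1.8373, 0.3616) x4=(1.2295, -0.0085, 0.5533)
step 23: x0=(0.4044, 1.5724, 0.6573) x1=(0.5142, -0.8728, 2.2449) x2=(-1.4592, -0.3034, -1.5278) x3=(-0.0644, -1.8785, 0.3566) x4=(1.2362, -0.0107, 0.5421)
step 24: x0=(0.4189, 1.5894, 0.6621) x1=(0.5107, -0.8990, 2.2676) x2=(-1.4771, -0.3101, -1.5439) x3=(-0.0911, -1.9202, 0.3510) x4=(1.2435, -0.0129, 0.5304)
step 25: x0=(0.4331, 1.6072, 0.6667) x1=(0.5070, -0.9254, 2.2908) x2=(-1.4948, -0.3170, -1.5598) x3=(-0.1181, -1.9623, 0.3449) x4=(1.2512, -0.0151, 0.5183)
step 26: x0=(0.4469, 1.6258, 0.6712) x1=(0.5033, -0.9519, 2.3147) x2=(-1.5124, -0.3238, -1.5755) x3=(-0.1456, -2.0049, 0.3383) x4=(1.2593, -0.0175, 0.5057)
step 27: x0=(0.4604, 1.6452, 0.6755) x1=(0.4995, -0.9785, 2.3390) x2=(-1.5298, -0.3306, -1.5910) x3=(-0.1735, -2.0479, 0.3312) x4=(1.2680, -0.0199, 0.4926)
step 28: x0=(0.4736, 1.6653, 0.6797) x1=(0.4957, -1.0053, 2.3639) x2=(-1.5471, -0.3375, -1.6063) x3=(-0.2018, -2.0913, 0.3237) x4=(1.2770, -0.0224, 0.4791)
step 29: x0=(0.4865, 1.6861, 0.6837) x1=(0.4918, -1.0322, 2.3893) x2=(-1.5641, -0.3444, -1.6214) x3=(-0.2304, -2.1351, 0.3157) x4=(1.2864, -0.0249, 0.4652)
step 30: x0=(0.4991, 1.7076, 0.6877) x1=(0.4878, -1.0592, 2.4151) x2=(-1.5811, -0.3514, -1.6363) x3=(-0.2595, -2.1792, 0.3073) x4=(1.2962, -0.0276, 0.4509)

(0.4878, -1.0592, 2.4151)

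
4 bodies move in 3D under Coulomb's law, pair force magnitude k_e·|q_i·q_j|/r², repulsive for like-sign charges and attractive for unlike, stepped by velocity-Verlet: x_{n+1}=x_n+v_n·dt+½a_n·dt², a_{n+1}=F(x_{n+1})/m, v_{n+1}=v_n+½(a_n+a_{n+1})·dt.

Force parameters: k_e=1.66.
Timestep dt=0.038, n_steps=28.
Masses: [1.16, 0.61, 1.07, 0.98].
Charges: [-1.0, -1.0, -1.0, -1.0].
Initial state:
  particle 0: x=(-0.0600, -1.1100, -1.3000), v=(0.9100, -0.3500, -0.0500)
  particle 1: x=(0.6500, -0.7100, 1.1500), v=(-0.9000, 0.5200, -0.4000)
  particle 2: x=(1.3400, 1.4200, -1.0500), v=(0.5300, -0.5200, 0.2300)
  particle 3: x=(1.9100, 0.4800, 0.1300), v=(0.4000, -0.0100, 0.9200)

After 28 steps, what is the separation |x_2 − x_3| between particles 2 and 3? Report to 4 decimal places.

2.6236

step 0: x0=(-0.0600, -1.1100, -1.3000) x1=(0.6500, -0.7100, 1.1500) x2=(1.3400, 1.4200, -1.0500) x3=(1.9100, 0.4800, 0.1300)
step 1: x0=(-0.0256, -1.1235, -1.3021) x1=(0.6155, -0.6906, 1.1355) x2=(1.3601, 1.4007, -1.0416) x3=(1.9257, 0.4796, 0.1652)
step 2: x0=(0.0084, -1.1374, -1.3047) x1=(0.5805, -0.6720, 1.1223) x2=(1.3800, 1.3822, -1.0341) x3=(1.9422, 0.4792, 0.2010)
step 3: x0=(0.0421, -1.1517, -1.3077) x1=(0.5448, -0.6541, 1.1104) x2=(1.3999, 1.3647, -1.0273) x3=(1.9597, 0.4788, 0.2373)
step 4: x0=(0.0755, -1.1664, -1.3112) x1=(0.5084, -0.6368, 1.0998) x2=(1.4197, 1.3479, -1.0212) x3=(1.9781, 0.4784, 0.2742)
step 5: x0=(0.1085, -1.1816, -1.3151) x1=(0.4714, -0.6203, 1.0905) x2=(1.4394, 1.3320, -1.0160) x3=(1.9974, 0.4780, 0.3117)
step 6: x0=(0.1412, -1.1971, -1.3195) x1=(0.4335, -0.6044, 1.0825) x2=(1.4590, 1.3169, -1.0115) x3=(2.0176, 0.4776, 0.3499)
step 7: x0=(0.1736, -1.2131, -1.3244) x1=(0.3949, -0.5891, 1.0757) x2=(1.4786, 1.3026, -1.0078) x3=(2.0387, 0.4772, 0.3886)
step 8: x0=(0.2058, -1.2296, -1.3298) x1=(0.3555, -0.5744, 1.0702) x2=(1.4982, 1.2890, -1.0049) x3=(2.0607, 0.4769, 0.4280)
step 9: x0=(0.2376, -1.2464, -1.3356) x1=(0.3152, -0.5602, 1.0658) x2=(1.5177, 1.2762, -1.0027) x3=(2.0836, 0.4767, 0.4680)
step 10: x0=(0.2692, -1.2637, -1.3419) x1=(0.2740, -0.5466, 1.0625) x2=(1.5372, 1.2641, -1.0012) x3=(2.1073, 0.4765, 0.5087)
step 11: x0=(0.3006, -1.2814, -1.3487) x1=(0.2320, -0.5334, 1.0604) x2=(1.5568, 1.2527, -1.0005) x3=(2.1318, 0.4763, 0.5501)
step 12: x0=(0.3318, -1.2996, -1.3560) x1=(0.1890, -0.5207, 1.0593) x2=(1.5763, 1.2420, -1.0004) x3=(2.1572, 0.4762, 0.5921)
step 13: x0=(0.3627, -1.3182, -1.3637) x1=(0.1452, -0.5083, 1.0593) x2=(1.5959, 1.2319, -1.0010) x3=(2.1833, 0.4761, 0.6347)
step 14: x0=(0.3935, -1.3373, -1.3718) x1=(0.1005, -0.4964, 1.0602) x2=(1.6155, 1.2225, -1.0024) x3=(2.2101, 0.4761, 0.6780)
step 15: x0=(0.4241, -1.3567, -1.3804) x1=(0.0548, -0.4847, 1.0621) x2=(1.6352, 1.2136, -1.0043) x3=(2.2377, 0.4762, 0.7219)
step 16: x0=(0.4545, -1.3766, -1.3894) x1=(0.0083, -0.4734, 1.0648) x2=(1.6549, 1.2054, -1.0069) x3=(2.2660, 0.4763, 0.7665)
step 17: x0=(0.4847, -1.3970, -1.3989) x1=(-0.0392, -0.4623, 1.0685) x2=(1.6747, 1.1977, -1.0100) x3=(2.2949, 0.4765, 0.8116)
step 18: x0=(0.5148, -1.4177, -1.4087) x1=(-0.0875, -0.4515, 1.0729) x2=(1.6945, 1.1905, -1.0138) x3=(2.3245, 0.4767, 0.8574)
step 19: x0=(0.5448, -1.4389, -1.4190) x1=(-0.1367, -0.4409, 1.0782) x2=(1.7145, 1.1839, -1.0181) x3=(2.3547, 0.4769, 0.9038)
step 20: x0=(0.5747, -1.4604, -1.4296) x1=(-0.1867, -0.4305, 1.0841) x2=(1.7345, 1.1778, -1.0230) x3=(2.3855, 0.4773, 0.9508)
step 21: x0=(0.6045, -1.4824, -1.4406) x1=(-0.2377, -0.4203, 1.0908) x2=(1.7546, 1.1722, -1.0283) x3=(2.4168, 0.4776, 0.9983)
step 22: x0=(0.6341, -1.5048, -1.4520) x1=(-0.2894, -0.4102, 1.0981) x2=(1.7748, 1.1671, -1.0342) x3=(2.4487, 0.4781, 1.0464)
step 23: x0=(0.6637, -1.5275, -1.4637) x1=(-0.3419, -0.4002, 1.1061) x2=(1.7951, 1.1624, -1.0405) x3=(2.4811, 0.4785, 1.0950)
step 24: x0=(0.6932, -1.5507, -1.4758) x1=(-0.3953, -0.3904, 1.1147) x2=(1.8155, 1.1582, -1.0473) x3=(2.5139, 0.4790, 1.1442)
step 25: x0=(0.7226, -1.5742, -1.4882) x1=(-0.4494, -0.3807, 1.1238) x2=(1.8361, 1.1544, -1.0546) x3=(2.5472, 0.4796, 1.1939)
step 26: x0=(0.7519, -1.5981, -1.5009) x1=(-0.5042, -0.3711, 1.1334) x2=(1.8567, 1.1510, -1.0622) x3=(2.5810, 0.4802, 1.2440)
step 27: x0=(0.7811, -1.6224, -1.5139) x1=(-0.5598, -0.3616, 1.1436) x2=(1.8774, 1.1480, -1.0702) x3=(2.6152, 0.4809, 1.2947)
step 28: x0=(0.8103, -1.6470, -1.5272) x1=(-0.6161, -0.3521, 1.1542) x2=(1.8982, 1.1454, -1.0787) x3=(2.6497, 0.4816, 1.3458)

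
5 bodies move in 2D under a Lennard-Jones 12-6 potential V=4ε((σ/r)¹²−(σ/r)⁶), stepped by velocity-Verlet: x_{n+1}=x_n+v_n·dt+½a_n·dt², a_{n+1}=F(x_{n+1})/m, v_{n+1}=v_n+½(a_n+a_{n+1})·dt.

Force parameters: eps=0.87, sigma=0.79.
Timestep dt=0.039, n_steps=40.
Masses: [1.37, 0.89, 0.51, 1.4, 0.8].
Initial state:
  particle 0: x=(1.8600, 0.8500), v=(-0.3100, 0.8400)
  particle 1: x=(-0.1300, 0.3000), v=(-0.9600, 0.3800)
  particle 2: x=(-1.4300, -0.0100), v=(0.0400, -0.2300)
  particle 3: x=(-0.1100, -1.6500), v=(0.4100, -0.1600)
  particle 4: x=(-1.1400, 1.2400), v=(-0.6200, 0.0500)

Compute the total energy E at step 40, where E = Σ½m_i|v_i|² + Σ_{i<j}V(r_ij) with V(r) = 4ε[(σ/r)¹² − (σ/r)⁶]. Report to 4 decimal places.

0.6657

step 0: x0=(1.8600, 0.8500) x1=(-0.1300, 0.3000) x2=(-1.4300, -0.0100) x3=(-0.1100, -1.6500) x4=(-1.1400, 1.2400)
step 1: x0=(1.8479, 0.8828) x1=(-0.1682, 0.3150) x2=(-1.4273, -0.0176) x3=(-0.0940, -1.6562) x4=(-1.1640, 1.2409)
step 2: x0=(1.8357, 0.9155) x1=(-0.2083, 0.3302) x2=(-1.4219, -0.0225) x3=(-0.0781, -1.6623) x4=(-1.1875, 1.2396)
step 3: x0=(1.8236, 0.9482) x1=(-0.2505, 0.3456) x2=(-1.4136, -0.0244) x3=(-0.0621, -1.6684) x4=(-1.2105, 1.2361)
step 4: x0=(1.8114, 0.9810) x1=(-0.2952, 0.3613) x2=(-1.4018, -0.0230) x3=(-0.0462, -1.6744) x4=(-1.2327, 1.2301)
step 5: x0=(1.7991, 1.0137) x1=(-0.3432, 0.3771) x2=(-1.3858, -0.0178) x3=(-0.0303, -1.6803) x4=(-1.2541, 1.2215)
step 6: x0=(1.7869, 1.0464) x1=(-0.3951, 0.3929) x2=(-1.3645, -0.0079) x3=(-0.0144, -1.6862) x4=(-1.2742, 1.2098)
step 7: x0=(1.7746, 1.0791) x1=(-0.4522, 0.4085) x2=(-1.3365, 0.0077) x3=(0.0014, -1.6920) x4=(-1.2929, 1.1946)
step 8: x0=(1.7623, 1.1118) x1=(-0.5151, 0.4240) x2=(-1.3013, 0.0302) x3=(0.0173, -1.6978) x4=(-1.3095, 1.1750)
step 9: x0=(1.7500, 1.1445) x1=(-0.5795, 0.4422) x2=(-1.2678, 0.0564) x3=(0.0331, -1.7036) x4=(-1.3235, 1.1499)
step 10: x0=(1.7377, 1.1772) x1=(-0.6065, 0.4860) x2=(-1.3048, 0.0489) x3=(0.0489, -1.7093) x4=(-1.3338, 1.1180)
step 11: x0=(1.7253, 1.2099) x1=(-0.6210, 0.5425) x2=(-1.3697, 0.0304) x3=(0.0646, -1.7149) x4=(-1.3403, 1.0787)
step 12: x0=(1.7130, 1.2425) x1=(-0.6383, 0.5985) x2=(-1.4312, 0.0209) x3=(0.0804, -1.7206) x4=(-1.3459, 1.0342)
step 13: x0=(1.7006, 1.2752) x1=(-0.6464, 0.6440) x2=(-1.4857, 0.0235) x3=(0.0962, -1.7262) x4=(-1.3661, 0.9938)
step 14: x0=(1.6882, 1.3079) x1=(-0.6260, 0.6716) x2=(-1.5336, 0.0381) x3=(0.1119, -1.7317) x4=(-1.4221, 0.9654)
step 15: x0=(1.6758, 1.3406) x1=(-0.6004, 0.6947) x2=(-1.5762, 0.0622) x3=(0.1276, -1.7373) x4=(-1.4873, 0.9361)
step 16: x0=(1.6634, 1.3732) x1=(-0.5798, 0.7172) x2=(-1.6155, 0.0865) x3=(0.1433, -1.7429) x4=(-1.5490, 0.9073)
step 17: x0=(1.6510, 1.4059) x1=(-0.5652, 0.7395) x2=(-1.6545, 0.0796) x3=(0.1590, -1.7484) x4=(-1.6041, 0.8984)
step 18: x0=(1.6385, 1.4385) x1=(-0.5557, 0.7618) x2=(-1.6936, 0.0381) x3=(0.1747, -1.7539) x4=(-1.6535, 0.9118)
step 19: x0=(1.6261, 1.4712) x1=(-0.5500, 0.7839) x2=(-1.7314, -0.0058) x3=(0.1904, -1.7594) x4=(-1.6993, 0.9269)
step 20: x0=(1.6136, 1.5038) x1=(-0.5473, 0.8059) x2=(-1.7680, -0.0426) x3=(0.2061, -1.7649) x4=(-1.7426, 0.9374)
step 21: x0=(1.6011, 1.5364) x1=(-0.5471, 0.8279) x2=(-1.8036, -0.0710) x3=(0.2218, -1.7704) x4=(-1.7838, 0.9427)
step 22: x0=(1.5886, 1.5691) x1=(-0.5488, 0.8497) x2=(-1.8385, -0.0914) x3=(0.2375, -1.7759) x4=(-1.8232, 0.9430)
step 23: x0=(1.5760, 1.6017) x1=(-0.5520, 0.8715) x2=(-1.8728, -0.1043) x3=(0.2531, -1.7813) x4=(-1.8612, 0.9386)
step 24: x0=(1.5634, 1.6343) x1=(-0.5567, 0.8932) x2=(-1.9067, -0.1100) x3=(0.2688, -1.7868) x4=(-1.8979, 0.9297)
step 25: x0=(1.5509, 1.6669) x1=(-0.5625, 0.9148) x2=(-1.9401, -0.1083) x3=(0.2844, -1.7923) x4=(-1.9335, 0.9162)
step 26: x0=(1.5383, 1.6995) x1=(-0.5693, 0.9363) x2=(-1.9733, -0.0990) x3=(0.3001, -1.7977) x4=(-1.9681, 0.8979)
step 27: x0=(1.5256, 1.7321) x1=(-0.5770, 0.9577) x2=(-2.0061, -0.0817) x3=(0.3157, -1.8031) x4=(-2.0019, 0.8748)
step 28: x0=(1.5130, 1.7647) x1=(-0.5855, 0.9789) x2=(-2.0387, -0.0568) x3=(0.3314, -1.8086) x4=(-2.0350, 0.8468)
step 29: x0=(1.5003, 1.7972) x1=(-0.5946, 1.0001) x2=(-2.0711, -0.0284) x3=(0.3470, -1.8140) x4=(-2.0675, 0.8168)
step 30: x0=(1.4876, 1.8298) x1=(-0.6044, 1.0210) x2=(-2.1033, -0.0162) x3=(0.3626, -1.8194) x4=(-2.0993, 0.7974)
step 31: x0=(1.4749, 1.8624) x1=(-0.6147, 1.0419) x2=(-2.1355, -0.0473) x3=(0.3783, -1.8248) x4=(-2.1304, 0.8056)
step 32: x0=(1.4622, 1.8949) x1=(-0.6254, 1.0626) x2=(-2.1677, -0.0904) x3=(0.3939, -1.8302) x4=(-2.1611, 0.8217)
step 33: x0=(1.4495, 1.9274) x1=(-0.6366, 1.0832) x2=(-2.1997, -0.1289) x3=(0.4095, -1.8356) x4=(-2.1913, 0.8349)
step 34: x0=(1.4367, 1.9600) x1=(-0.6482, 1.1037) x2=(-2.2315, -0.1597) x3=(0.4251, -1.8410) x4=(-2.2213, 0.8433)
step 35: x0=(1.4240, 1.9925) x1=(-0.6601, 1.1242) x2=(-2.2631, -0.1826) x3=(0.4408, -1.8464) x4=(-2.2509, 0.8468)
step 36: x0=(1.4112, 2.0250) x1=(-0.6723, 1.1445) x2=(-2.2946, -0.1981) x3=(0.4564, -1.8518) x4=(-2.2802, 0.8458)
step 37: x0=(1.3983, 2.0575) x1=(-0.6847, 1.1648) x2=(-2.3260, -0.2067) x3=(0.4720, -1.8572) x4=(-2.3093, 0.8403)
step 38: x0=(1.3855, 2.0900) x1=(-0.6974, 1.1851) x2=(-2.3571, -0.2082) x3=(0.4876, -1.8626) x4=(-2.3382, 0.8304)
step 39: x0=(1.3727, 2.1225) x1=(-0.7104, 1.2052) x2=(-2.3881, -0.2026) x3=(0.5032, -1.8680) x4=(-2.3669, 0.8161)
step 40: x0=(1.3598, 2.1550) x1=(-0.7235, 1.2253) x2=(-2.4189, -0.1894) x3=(0.5188, -1.8734) x4=(-2.3956, 0.7970)
step 0 velocities: v0=(-0.3100, 0.8400) v1=(-0.9600, 0.3800) v2=(0.0400, -0.2300) v3=(0.4100, -0.1600) v4=(-0.6200, 0.0500)
step 0: KE=1.3278, PE=-0.4790, E=0.8488
step 40 velocities: v0=(-0.3300, 0.8329) v1=(-0.3393, 0.5148) v2=(-0.7859, 0.4385) v3=(0.4002, -0.1380) v4=(-0.7326, -0.5524)
step 40: KE=1.3877, PE=-0.7220, E=0.6657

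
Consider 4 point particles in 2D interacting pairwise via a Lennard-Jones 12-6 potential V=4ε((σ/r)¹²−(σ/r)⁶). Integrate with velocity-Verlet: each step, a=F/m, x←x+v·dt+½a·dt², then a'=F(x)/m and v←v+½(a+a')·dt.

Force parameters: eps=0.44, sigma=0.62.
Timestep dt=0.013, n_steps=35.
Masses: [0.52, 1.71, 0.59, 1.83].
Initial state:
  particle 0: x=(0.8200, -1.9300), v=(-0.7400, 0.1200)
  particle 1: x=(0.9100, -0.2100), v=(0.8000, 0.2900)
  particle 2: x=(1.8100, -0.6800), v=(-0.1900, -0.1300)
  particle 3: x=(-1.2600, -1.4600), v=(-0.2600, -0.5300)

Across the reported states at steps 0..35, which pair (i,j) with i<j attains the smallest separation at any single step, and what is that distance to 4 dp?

step 0: x0=(0.8200, -1.9300) x1=(0.9100, -0.2100) x2=(1.8100, -0.6800) x3=(-1.2600, -1.4600)
step 1: x0=(0.8104, -1.9284) x1=(0.9204, -0.2062) x2=(1.8075, -0.6817) x3=(-1.2634, -1.4669)
step 2: x0=(0.8008, -1.9269) x1=(0.9309, -0.2025) x2=(1.8048, -0.6833) x3=(-1.2668, -1.4738)
step 3: x0=(0.7912, -1.9253) x1=(0.9414, -0.1988) x2=(1.8020, -0.6848) x3=(-1.2701, -1.4807)
step 4: x0=(0.7816, -1.9237) x1=(0.9520, -0.1951) x2=(1.7990, -0.6862) x3=(-1.2735, -1.4876)
step 5: x0=(0.7719, -1.9221) x1=(0.9626, -0.1915) x2=(1.7959, -0.6876) x3=(-1.2769, -1.4945)
step 6: x0=(0.7623, -1.9205) x1=(0.9732, -0.1879) x2=(1.7927, -0.6889) x3=(-1.2803, -1.5013)
step 7: x0=(0.7528, -1.9188) x1=(0.9840, -0.1843) x2=(1.7892, -0.6901) x3=(-1.2837, -1.5082)
step 8: x0=(0.7432, -1.9172) x1=(0.9947, -0.1808) x2=(1.7856, -0.6911) x3=(-1.2870, -1.5151)
step 9: x0=(0.7336, -1.9156) x1=(1.0056, -0.1773) x2=(1.7818, -0.6921) x3=(-1.2904, -1.5220)
step 10: x0=(0.7240, -1.9139) x1=(1.0165, -0.1738) x2=(1.7778, -0.6929) x3=(-1.2938, -1.5289)
step 11: x0=(0.7144, -1.9122) x1=(1.0275, -0.1704) x2=(1.7736, -0.6937) x3=(-1.2972, -1.5358)
step 12: x0=(0.7048, -1.9106) x1=(1.0386, -0.1671) x2=(1.7691, -0.6942) x3=(-1.3005, -1.5427)
step 13: x0=(0.6953, -1.9089) x1=(1.0497, -0.1638) x2=(1.7645, -0.6946) x3=(-1.3039, -1.5496)
step 14: x0=(0.6857, -1.9072) x1=(1.0609, -0.1606) x2=(1.7596, -0.6948) x3=(-1.3073, -1.5565)
step 15: x0=(0.6761, -1.9055) x1=(1.0722, -0.1574) x2=(1.7544, -0.6949) x3=(-1.3107, -1.5634)
step 16: x0=(0.6666, -1.9038) x1=(1.0836, -0.1543) x2=(1.7490, -0.6947) x3=(-1.3140, -1.5702)
step 17: x0=(0.6570, -1.9021) x1=(1.0951, -0.1513) x2=(1.7432, -0.6943) x3=(-1.3174, -1.5771)
step 18: x0=(0.6475, -1.9004) x1=(1.1067, -0.1484) x2=(1.7372, -0.6937) x3=(-1.3208, -1.5840)
step 19: x0=(0.6379, -1.8986) x1=(1.1184, -0.1456) x2=(1.7309, -0.6928) x3=(-1.3241, -1.5909)
step 20: x0=(0.6284, -1.8969) x1=(1.1302, -0.1428) x2=(1.7242, -0.6916) x3=(-1.3275, -1.5978)
step 21: x0=(0.6188, -1.8952) x1=(1.1422, -0.1402) x2=(1.7173, -0.6901) x3=(-1.3309, -1.6047)
step 22: x0=(0.6093, -1.8934) x1=(1.1542, -0.1377) x2=(1.7099, -0.6883) x3=(-1.3343, -1.6116)
step 23: x0=(0.5997, -1.8917) x1=(1.1664, -0.1353) x2=(1.7022, -0.6862) x3=(-1.3376, -1.6185)
step 24: x0=(0.5902, -1.8899) x1=(1.1786, -0.1330) x2=(1.6942, -0.6837) x3=(-1.3410, -1.6254)
step 25: x0=(0.5807, -1.8881) x1=(1.1910, -0.1309) x2=(1.6859, -0.6809) x3=(-1.3444, -1.6323)
step 26: x0=(0.5712, -1.8863) x1=(1.2035, -0.1289) x2=(1.6772, -0.6777) x3=(-1.3477, -1.6392)
step 27: x0=(0.5616, -1.8845) x1=(1.2161, -0.1269) x2=(1.6683, -0.6743) x3=(-1.3511, -1.6460)
step 28: x0=(0.5521, -1.8828) x1=(1.2287, -0.1250) x2=(1.6593, -0.6707) x3=(-1.3545, -1.6529)
step 29: x0=(0.5426, -1.8810) x1=(1.2413, -0.1232) x2=(1.6503, -0.6672) x3=(-1.3578, -1.6598)
step 30: x0=(0.5331, -1.8791) x1=(1.2539, -0.1212) x2=(1.6415, -0.6639) x3=(-1.3612, -1.6667)
step 31: x0=(0.5236, -1.8773) x1=(1.2662, -0.1189) x2=(1.6332, -0.6613) x3=(-1.3646, -1.6736)
step 32: x0=(0.5141, -1.8755) x1=(1.2783, -0.1163) x2=(1.6257, -0.6600) x3=(-1.3679, -1.6805)
step 33: x0=(0.5046, -1.8737) x1=(1.2900, -0.1130) x2=(1.6193, -0.6604) x3=(-1.3713, -1.6874)
step 34: x0=(0.4951, -1.8718) x1=(1.3012, -0.1090) x2=(1.6144, -0.6632) x3=(-1.3747, -1.6943)
step 35: x0=(0.4855, -1.8700) x1=(1.3119, -0.1041) x2=(1.6108, -0.6684) x3=(-1.3780, -1.7012)

pair (1,2), distance 0.6365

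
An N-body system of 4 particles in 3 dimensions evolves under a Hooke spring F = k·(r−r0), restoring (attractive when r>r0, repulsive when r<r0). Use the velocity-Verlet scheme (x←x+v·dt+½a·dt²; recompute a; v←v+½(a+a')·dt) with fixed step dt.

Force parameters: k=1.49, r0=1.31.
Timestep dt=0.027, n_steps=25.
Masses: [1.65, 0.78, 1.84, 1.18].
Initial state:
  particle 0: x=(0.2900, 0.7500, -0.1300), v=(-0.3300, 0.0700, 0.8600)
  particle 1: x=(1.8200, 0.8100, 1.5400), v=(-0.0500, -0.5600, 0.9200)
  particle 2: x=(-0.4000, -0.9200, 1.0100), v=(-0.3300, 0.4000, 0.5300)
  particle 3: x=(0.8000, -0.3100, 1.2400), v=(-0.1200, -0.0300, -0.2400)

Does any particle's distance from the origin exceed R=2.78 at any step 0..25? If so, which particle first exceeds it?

step 0: x0=(0.2900, 0.7500, -0.1300) x1=(1.8200, 0.8100, 1.5400) x2=(-0.4000, -0.9200, 1.0100) x3=(0.8000, -0.3100, 1.2400)
step 1: x0=(0.2813, 0.7516, -0.1063) x1=(1.8173, 0.7941, 1.5641) x2=(-0.4085, -0.9087, 1.0243) x3=(0.7967, -0.3106, 1.2334)
step 2: x0=(0.2729, 0.7526, -0.0816) x1=(1.8117, 0.7766, 1.5868) x2=(-0.4160, -0.8965, 1.0385) x3=(0.7935, -0.3108, 1.2264)
step 3: x0=(0.2648, 0.7530, -0.0559) x1=(1.8034, 0.7577, 1.6080) x2=(-0.4227, -0.8834, 1.0526) x3=(0.7902, -0.3107, 1.2192)
step 4: x0=(0.2571, 0.7528, -0.0293) x1=(1.7923, 0.7373, 1.6277) x2=(-0.4285, -0.8694, 1.0666) x3=(0.7868, -0.3101, 1.2118)
step 5: x0=(0.2497, 0.7521, -0.0018) x1=(1.7785, 0.7156, 1.6460) x2=(-0.4334, -0.8545, 1.0806) x3=(0.7835, -0.3093, 1.2041)
step 6: x0=(0.2427, 0.7508, 0.0267) x1=(1.7620, 0.6925, 1.6628) x2=(-0.4375, -0.8388, 1.0946) x3=(0.7801, -0.3081, 1.1963)
step 7: x0=(0.2360, 0.7490, 0.0560) x1=(1.7429, 0.6682, 1.6782) x2=(-0.4408, -0.8223, 1.1084) x3=(0.7767, -0.3066, 1.1882)
step 8: x0=(0.2296, 0.7467, 0.0861) x1=(1.7212, 0.6428, 1.6921) x2=(-0.4432, -0.8050, 1.1223) x3=(0.7733, -0.3048, 1.1800)
step 9: x0=(0.2236, 0.7438, 0.1170) x1=(1.6970, 0.6163, 1.7048) x2=(-0.4449, -0.7869, 1.1361) x3=(0.7698, -0.3027, 1.1716)
step 10: x0=(0.2178, 0.7405, 0.1486) x1=(1.6704, 0.5887, 1.7160) x2=(-0.4458, -0.7681, 1.1499) x3=(0.7663, -0.3005, 1.1631)
step 11: x0=(0.2123, 0.7367, 0.1810) x1=(1.6416, 0.5603, 1.7261) x2=(-0.4459, -0.7487, 1.1636) x3=(0.7628, -0.2980, 1.1545)
step 12: x0=(0.2071, 0.7325, 0.2140) x1=(1.6105, 0.5310, 1.7349) x2=(-0.4454, -0.7286, 1.1774) x3=(0.7593, -0.2954, 1.1458)
step 13: x0=(0.2022, 0.7278, 0.2477) x1=(1.5774, 0.5010, 1.7425) x2=(-0.4442, -0.7079, 1.1911) x3=(0.7558, -0.2926, 1.1370)
step 14: x0=(0.1975, 0.7228, 0.2820) x1=(1.5422, 0.4704, 1.7490) x2=(-0.4423, -0.6867, 1.2048) x3=(0.7522, -0.2898, 1.1281)
step 15: x0=(0.1930, 0.7174, 0.3168) x1=(1.5053, 0.4392, 1.7546) x2=(-0.4399, -0.6649, 1.2185) x3=(0.7486, -0.2868, 1.1191)
step 16: x0=(0.1887, 0.7116, 0.3522) x1=(1.4666, 0.4075, 1.7592) x2=(-0.4369, -0.6427, 1.2322) x3=(0.7449, -0.2839, 1.1100)
step 17: x0=(0.1846, 0.7056, 0.3880) x1=(1.4264, 0.3755, 1.7630) x2=(-0.4334, -0.6200, 1.2459) x3=(0.7413, -0.2809, 1.1008)
step 18: x0=(0.1807, 0.6992, 0.4242) x1=(1.3848, 0.3431, 1.7660) x2=(-0.4294, -0.5969, 1.2596) x3=(0.7376, -0.2780, 1.0915)
step 19: x0=(0.1769, 0.6926, 0.4607) x1=(1.3418, 0.3106, 1.7683) x2=(-0.4249, -0.5734, 1.2734) x3=(0.7339, -0.2752, 1.0820)
step 20: x0=(0.1733, 0.6858, 0.4976) x1=(1.2978, 0.2779, 1.7702) x2=(-0.4201, -0.5497, 1.2871) x3=(0.7301, -0.2724, 1.0725)
step 21: x0=(0.1697, 0.6789, 0.5348) x1=(1.2527, 0.2452, 1.7716) x2=(-0.4150, -0.5256, 1.3009) x3=(0.7264, -0.2699, 1.0628)
step 22: x0=(0.1662, 0.6717, 0.5722) x1=(1.2068, 0.2125, 1.7727) x2=(-0.4095, -0.5014, 1.3148) x3=(0.7227, -0.2675, 1.0530)
step 23: x0=(0.1628, 0.6645, 0.6098) x1=(1.1601, 0.1798, 1.7735) x2=(-0.4039, -0.4769, 1.3286) x3=(0.7190, -0.2653, 1.0429)
step 24: x0=(0.1594, 0.6572, 0.6476) x1=(1.1129, 0.1473, 1.7743) x2=(-0.3980, -0.4523, 1.3425) x3=(0.7153, -0.2633, 1.0326)
step 25: x0=(0.1560, 0.6500, 0.6855) x1=(1.0652, 0.1149, 1.7751) x2=(-0.3920, -0.4276, 1.3565) x3=(0.7116, -0.2616, 1.0221)

no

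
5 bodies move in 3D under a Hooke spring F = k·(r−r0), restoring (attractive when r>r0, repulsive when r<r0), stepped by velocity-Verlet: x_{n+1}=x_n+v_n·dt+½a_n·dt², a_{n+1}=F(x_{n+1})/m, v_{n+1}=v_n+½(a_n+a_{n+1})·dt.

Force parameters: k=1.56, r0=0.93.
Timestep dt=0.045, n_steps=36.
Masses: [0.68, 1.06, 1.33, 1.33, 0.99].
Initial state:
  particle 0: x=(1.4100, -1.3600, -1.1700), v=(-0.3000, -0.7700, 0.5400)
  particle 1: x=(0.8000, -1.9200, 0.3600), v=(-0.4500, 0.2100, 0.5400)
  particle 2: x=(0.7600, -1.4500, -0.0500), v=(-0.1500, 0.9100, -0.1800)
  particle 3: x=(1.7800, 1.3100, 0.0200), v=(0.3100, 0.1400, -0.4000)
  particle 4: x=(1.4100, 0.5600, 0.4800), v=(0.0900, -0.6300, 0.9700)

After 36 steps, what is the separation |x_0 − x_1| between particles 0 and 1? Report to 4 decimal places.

1.2343

step 0: x0=(1.4100, -1.3600, -1.1700) x1=(0.8000, -1.9200, 0.3600) x2=(0.7600, -1.4500, -0.0500) x3=(1.7800, 1.3100, 0.0200) x4=(1.4100, 0.5600, 0.4800)
step 1: x0=(1.3960, -1.3882, -1.1390) x1=(0.7818, -1.9047, 0.3833) x2=(0.7547, -1.4051, -0.0583) x3=(1.7920, 1.3091, 0.0013) x4=(1.4129, 0.5254, 0.5214)
step 2: x0=(1.3812, -1.4034, -1.0949) x1=(0.7679, -1.8777, 0.4044) x2=(0.7524, -1.3528, -0.0668) x3=(1.7998, 1.2937, -0.0186) x4=(1.4133, 0.4788, 0.5579)
step 3: x0=(1.3659, -1.4054, -1.0384) x1=(0.7583, -1.8394, 0.4234) x2=(0.7529, -1.2936, -0.0753) x3=(1.8034, 1.2640, -0.0395) x4=(1.4115, 0.4209, 0.5895)
step 4: x0=(1.3504, -1.3946, -0.9702) x1=(0.7528, -1.7902, 0.4402) x2=(0.7561, -1.2278, -0.0837) x3=(1.8027, 1.2203, -0.0609) x4=(1.4074, 0.3526, 0.6161)
step 5: x0=(1.3348, -1.3714, -0.8915) x1=(0.7514, -1.7308, 0.4548) x2=(0.7619, -1.1563, -0.0918) x3=(1.7976, 1.1632, -0.0826) x4=(1.4012, 0.2750, 0.6378)
step 6: x0=(1.3197, -1.3365, -0.8034) x1=(0.7540, -1.6618, 0.4673) x2=(0.7701, -1.0794, -0.0995) x3=(1.7884, 1.0933, -0.1044) x4=(1.3930, 0.1893, 0.6546)
step 7: x0=(1.3052, -1.2910, -0.7075) x1=(0.7603, -1.5842, 0.4779) x2=(0.7805, -0.9979, -0.1066) x3=(1.7750, 1.0116, -0.1257) x4=(1.3832, 0.0967, 0.6670)
step 8: x0=(1.2917, -1.2360, -0.6051) x1=(0.7700, -1.4989, 0.4866) x2=(0.7926, -0.9125, -0.1130) x3=(1.7576, 0.9189, -0.1465) x4=(1.3718, -0.0012, 0.6751)
step 9: x0=(1.2795, -1.1731, -0.4978) x1=(0.7828, -1.4069, 0.4938) x2=(0.8061, -0.8236, -0.1189) x3=(1.7366, 0.8165, -0.1663) x4=(1.3593, -0.1032, 0.6795)
step 10: x0=(1.2689, -1.1037, -0.3872) x1=(0.7983, -1.3095, 0.4995) x2=(0.8207, -0.7320, -0.1242) x3=(1.7122, 0.7055, -0.1849) x4=(1.3460, -0.2077, 0.6808)
step 11: x0=(1.2602, -1.0296, -0.2746) x1=(0.8159, -1.2078, 0.5042) x2=(0.8360, -0.6382, -0.1292) x3=(1.6847, 0.5873, -0.2021) x4=(1.3323, -0.3135, 0.6797)
step 12: x0=(1.2537, -0.9524, -0.1613) x1=(0.8351, -1.1029, 0.5079) x2=(0.8515, -0.5425, -0.1340) x3=(1.6546, 0.4634, -0.2178) x4=(1.3185, -0.4193, 0.6768)
step 13: x0=(1.2493, -0.8737, -0.0484) x1=(0.8552, -0.9960, 0.5109) x2=(0.8671, -0.4454, -0.1390) x3=(1.6224, 0.3350, -0.2319) x4=(1.3052, -0.5242, 0.6729)
step 14: x0=(1.2470, -0.7947, 0.0631) x1=(0.8755, -0.8881, 0.5135) x2=(0.8823, -0.3474, -0.1443) x3=(1.5887, 0.2035, -0.2444) x4=(1.2927, -0.6277, 0.6687)
step 15: x0=(1.2467, -0.7162, 0.1723) x1=(0.8949, -0.7800, 0.5158) x2=(0.8970, -0.2487, -0.1499) x3=(1.5540, 0.0702, -0.2556) x4=(1.2816, -0.7295, 0.6651)
step 16: x0=(1.2484, -0.6382, 0.2787) x1=(0.9126, -0.6715, 0.5179) x2=(0.9111, -0.1498, -0.1557) x3=(1.5191, -0.0640, -0.2657) x4=(1.2722, -0.8303, 0.6624)
step 17: x0=(1.2522, -0.5598, 0.3824) x1=(0.9281, -0.5624, 0.5201) x2=(0.9245, -0.0508, -0.1615) x3=(1.4846, -0.1987, -0.2752) x4=(1.2642, -0.9315, 0.6606)
step 18: x0=(1.2584, -0.4804, 0.4847) x1=(0.9413, -0.4525, 0.5227) x2=(0.9371, 0.0481, -0.1669) x3=(1.4507, -0.3339, -0.2844) x4=(1.2571, -1.0336, 0.6586)
step 19: x0=(1.2673, -0.3998, 0.5869) x1=(0.9525, -0.3418, 0.5253) x2=(0.9495, 0.1467, -0.1718) x3=(1.4172, -0.4698, -0.2935) x4=(1.2501, -1.1357, 0.6556)
step 20: x0=(1.2788, -0.3187, 0.6894) x1=(0.9619, -0.2308, 0.5278) x2=(0.9620, 0.2444, -0.1759) x3=(1.3839, -0.6064, -0.3021) x4=(1.2429, -1.2367, 0.6510)
step 21: x0=(1.2925, -0.2379, 0.7921) x1=(0.9701, -0.1200, 0.5295) x2=(0.9749, 0.3403, -0.1790) x3=(1.3503, -0.7430, -0.3100) x4=(1.2353, -1.3347, 0.6446)
step 22: x0=(1.3076, -0.1586, 0.8939) x1=(0.9775, -0.0101, 0.5303) x2=(0.9885, 0.4335, -0.1808) x3=(1.3164, -0.8789, -0.3164) x4=(1.2271, -1.4281, 0.6363)
step 23: x0=(1.3234, -0.0819, 0.9935) x1=(0.9846, 0.0978, 0.5299) x2=(1.0028, 0.5231, -0.1812) x3=(1.2819, -1.0128, -0.3209) x4=(1.2184, -1.5153, 0.6262)
step 24: x0=(1.3394, -0.0091, 1.0893) x1=(0.9918, 0.2026, 0.5282) x2=(1.0180, 0.6081, -0.1799) x3=(1.2470, -1.1436, -0.3230) x4=(1.2091, -1.5946, 0.6145)
step 25: x0=(1.3549, 0.0586, 1.1798) x1=(0.9993, 0.3032, 0.5252) x2=(1.0339, 0.6875, -0.1768) x3=(1.2116, -1.2698, -0.3221) x4=(1.1993, -1.6644, 0.6014)
step 26: x0=(1.3695, 0.1199, 1.2633) x1=(1.0071, 0.3983, 0.5212) x2=(1.0507, 0.7606, -0.1718) x3=(1.1760, -1.3902, -0.3180) x4=(1.1890, -1.7234, 0.5874)
step 27: x0=(1.3825, 0.1739, 1.3383) x1=(1.0155, 0.4869, 0.5162) x2=(1.0681, 0.8264, -0.1646) x3=(1.1402, -1.5033, -0.3104) x4=(1.1785, -1.7704, 0.5728)
step 28: x0=(1.3937, 0.2195, 1.4035) x1=(1.0243, 0.5680, 0.5103) x2=(1.0862, 0.8844, -0.1553) x3=(1.1046, -1.6080, -0.2991) x4=(1.1677, -1.8043, 0.5579)
step 29: x0=(1.4026, 0.2559, 1.4578) x1=(1.0336, 0.6404, 0.5039) x2=(1.1048, 0.9339, -0.1438) x3=(1.0692, -1.7032, -0.2841) x4=(1.1570, -1.8241, 0.5430)
step 30: x0=(1.4089, 0.2824, 1.5001) x1=(1.0433, 0.7036, 0.4971) x2=(1.1238, 0.9744, -0.1300) x3=(1.0342, -1.7877, -0.2651) x4=(1.1464, -1.8292, 0.5287)
step 31: x0=(1.4123, 0.2986, 1.5297) x1=(1.0533, 0.7566, 0.4901) x2=(1.1432, 1.0054, -0.1141) x3=(1.0000, -1.8609, -0.2423) x4=(1.1361, -1.8191, 0.5151)
step 32: x0=(1.4127, 0.3041, 1.5461) x1=(1.0635, 0.7990, 0.4831) x2=(1.1626, 1.0267, -0.0961) x3=(0.9667, -1.9219, -0.2157) x4=(1.1262, -1.7935, 0.5026)
step 33: x0=(1.4100, 0.2989, 1.5492) x1=(1.0737, 0.8304, 0.4764) x2=(1.1821, 1.0381, -0.0760) x3=(0.9345, -1.9703, -0.1854) x4=(1.1170, -1.7524, 0.4913)
step 34: x0=(1.4040, 0.2831, 1.5390) x1=(1.0838, 0.8504, 0.4701) x2=(1.2015, 1.0395, -0.0541) x3=(0.9036, -2.0057, -0.1515) x4=(1.1086, -1.6959, 0.4814)
step 35: x0=(1.3948, 0.2571, 1.5158) x1=(1.0935, 0.8590, 0.4643) x2=(1.2207, 1.0310, -0.0305) x3=(0.8741, -2.0279, -0.1141) x4=(1.1010, -1.6244, 0.4728)
step 36: x0=(1.3825, 0.2212, 1.4801) x1=(1.1028, 0.8562, 0.4593) x2=(1.2395, 1.0127, -0.0053) x3=(0.8463, -2.0370, -0.0733) x4=(1.0944, -1.5386, 0.4655)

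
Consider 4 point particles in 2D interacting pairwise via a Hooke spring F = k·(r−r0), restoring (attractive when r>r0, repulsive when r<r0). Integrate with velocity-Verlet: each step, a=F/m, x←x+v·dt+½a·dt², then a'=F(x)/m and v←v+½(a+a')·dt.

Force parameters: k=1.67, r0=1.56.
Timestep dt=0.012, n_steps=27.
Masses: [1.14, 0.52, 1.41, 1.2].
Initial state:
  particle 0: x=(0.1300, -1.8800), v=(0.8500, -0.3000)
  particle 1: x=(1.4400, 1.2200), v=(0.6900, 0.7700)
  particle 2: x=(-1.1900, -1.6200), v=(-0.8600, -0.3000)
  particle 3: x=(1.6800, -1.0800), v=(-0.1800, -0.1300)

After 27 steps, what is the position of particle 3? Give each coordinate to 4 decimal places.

step 0: x0=(0.1300, -1.8800) x1=(1.4400, 1.2200) x2=(-1.1900, -1.6200) x3=(1.6800, -1.0800)
step 1: x0=(0.1403, -1.8834) x1=(1.4478, 1.2283) x2=(-1.2001, -1.6234) x3=(1.6777, -1.0815)
step 2: x0=(0.1508, -1.8865) x1=(1.4545, 1.2347) x2=(-1.2097, -1.6265) x3=(1.6750, -1.0830)
step 3: x0=(0.1616, -1.8892) x1=(1.4602, 1.2391) x2=(-1.2189, -1.6293) x3=(1.6721, -1.0843)
step 4: x0=(0.1726, -1.8915) x1=(1.4649, 1.2416) x2=(-1.2275, -1.6317) x3=(1.6688, -1.0856)
step 5: x0=(0.1837, -1.8935) x1=(1.4686, 1.2422) x2=(-1.2357, -1.6337) x3=(1.6653, -1.0867)
step 6: x0=(0.1951, -1.8951) x1=(1.4711, 1.2408) x2=(-1.2434, -1.6354) x3=(1.6614, -1.0878)
step 7: x0=(0.2066, -1.8963) x1=(1.4727, 1.2375) x2=(-1.2506, -1.6368) x3=(1.6572, -1.0888)
step 8: x0=(0.2183, -1.8972) x1=(1.4732, 1.2322) x2=(-1.2573, -1.6378) x3=(1.6527, -1.0897)
step 9: x0=(0.2302, -1.8977) x1=(1.4726, 1.2251) x2=(-1.2635, -1.6385) x3=(1.6479, -1.0905)
step 10: x0=(0.2423, -1.8978) x1=(1.4710, 1.2159) x2=(-1.2691, -1.6389) x3=(1.6428, -1.0912)
step 11: x0=(0.2545, -1.8976) x1=(1.4683, 1.2049) x2=(-1.2743, -1.6389) x3=(1.6374, -1.0918)
step 12: x0=(0.2668, -1.8971) x1=(1.4647, 1.1919) x2=(-1.2789, -1.6385) x3=(1.6317, -1.0923)
step 13: x0=(0.2793, -1.8962) x1=(1.4599, 1.1771) x2=(-1.2830, -1.6379) x3=(1.6257, -1.0927)
step 14: x0=(0.2919, -1.8949) x1=(1.4542, 1.1604) x2=(-1.2866, -1.6369) x3=(1.6195, -1.0931)
step 15: x0=(0.3047, -1.8933) x1=(1.4474, 1.1419) x2=(-1.2897, -1.6355) x3=(1.6129, -1.0933)
step 16: x0=(0.3175, -1.8914) x1=(1.4396, 1.1215) x2=(-1.2923, -1.6339) x3=(1.6061, -1.0935)
step 17: x0=(0.3305, -1.8892) x1=(1.4308, 1.0994) x2=(-1.2943, -1.6319) x3=(1.5990, -1.0936)
step 18: x0=(0.3435, -1.8866) x1=(1.4210, 1.0755) x2=(-1.2958, -1.6296) x3=(1.5916, -1.0936)
step 19: x0=(0.3566, -1.8837) x1=(1.4103, 1.0499) x2=(-1.2968, -1.6270) x3=(1.5840, -1.0935)
step 20: x0=(0.3698, -1.8806) x1=(1.3986, 1.0227) x2=(-1.2973, -1.6241) x3=(1.5760, -1.0933)
step 21: x0=(0.3830, -1.8771) x1=(1.3859, 0.9937) x2=(-1.2972, -1.6208) x3=(1.5679, -1.0930)
step 22: x0=(0.3963, -1.8734) x1=(1.3723, 0.9632) x2=(-1.2966, -1.6173) x3=(1.5595, -1.0927)
step 23: x0=(0.4096, -1.8693) x1=(1.3578, 0.9312) x2=(-1.2956, -1.6135) x3=(1.5508, -1.0923)
step 24: x0=(0.4230, -1.8651) x1=(1.3425, 0.8976) x2=(-1.2940, -1.6094) x3=(1.5419, -1.0919)
step 25: x0=(0.4364, -1.8605) x1=(1.3262, 0.8625) x2=(-1.2919, -1.6050) x3=(1.5327, -1.0914)
step 26: x0=(0.4498, -1.8558) x1=(1.3091, 0.8261) x2=(-1.2892, -1.6003) x3=(1.5234, -1.0908)
step 27: x0=(0.4631, -1.8508) x1=(1.2911, 0.7883) x2=(-1.2861, -1.5954) x3=(1.5138, -1.0902)

(1.5138, -1.0902)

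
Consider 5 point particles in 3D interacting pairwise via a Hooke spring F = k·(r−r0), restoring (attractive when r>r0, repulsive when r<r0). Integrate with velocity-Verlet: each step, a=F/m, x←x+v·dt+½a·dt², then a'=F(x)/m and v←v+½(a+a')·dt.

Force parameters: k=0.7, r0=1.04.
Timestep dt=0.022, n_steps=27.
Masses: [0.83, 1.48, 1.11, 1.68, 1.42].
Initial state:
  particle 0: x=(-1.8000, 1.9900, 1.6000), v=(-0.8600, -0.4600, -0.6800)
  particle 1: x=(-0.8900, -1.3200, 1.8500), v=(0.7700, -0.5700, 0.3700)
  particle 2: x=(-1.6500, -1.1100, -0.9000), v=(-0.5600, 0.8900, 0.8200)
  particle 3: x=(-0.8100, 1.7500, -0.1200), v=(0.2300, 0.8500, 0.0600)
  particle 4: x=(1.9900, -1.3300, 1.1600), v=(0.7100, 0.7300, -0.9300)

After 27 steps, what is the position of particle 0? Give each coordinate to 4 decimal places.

step 0: x0=(-1.8000, 1.9900, 1.6000) x1=(-0.8900, -1.3200, 1.8500) x2=(-1.6500, -1.1100, -0.9000) x3=(-0.8100, 1.7500, -0.1200) x4=(1.9900, -1.3300, 1.1600)
step 1: x0=(-1.8181, 1.9784, 1.5845) x1=(-0.8730, -1.3320, 1.8577) x2=(-1.6618, -1.0898, -0.8811) x3=(-0.8048, 1.7681, -0.1184) x4=(2.0045, -1.3133, 1.1393)
step 2: x0=(-1.8344, 1.9638, 1.5678) x1=(-0.8558, -1.3429, 1.8645) x2=(-1.6724, -1.0685, -0.8605) x3=(-0.7995, 1.7848, -0.1163) x4=(2.0166, -1.2954, 1.1183)
step 3: x0=(-1.8489, 1.9462, 1.5500) x1=(-0.8384, -1.3528, 1.8705) x2=(-1.6819, -1.0460, -0.8382) x3=(-0.7939, 1.8003, -0.1136) x4=(2.0263, -1.2763, 1.0968)
step 4: x0=(-1.8616, 1.9258, 1.5311) x1=(-0.8209, -1.3615, 1.8756) x2=(-1.6902, -1.0224, -0.8143) x3=(-0.7881, 1.8145, -0.1104) x4=(2.0338, -1.2560, 1.0750)
step 5: x0=(-1.8725, 1.9025, 1.5112) x1=(-0.8032, -1.3691, 1.8797) x2=(-1.6974, -0.9977, -0.7887) x3=(-0.7821, 1.8274, -0.1067) x4=(2.0388, -1.2345, 1.0529)
step 6: x0=(-1.8816, 1.8764, 1.4902) x1=(-0.7855, -1.3756, 1.8830) x2=(-1.7033, -0.9719, -0.7616) x3=(-0.7759, 1.8390, -0.1024) x4=(2.0415, -1.2119, 1.0304)
step 7: x0=(-1.8888, 1.8475, 1.4682) x1=(-0.7676, -1.3810, 1.8854) x2=(-1.7081, -0.9450, -0.7329) x3=(-0.7695, 1.8493, -0.0976) x4=(2.0418, -1.1881, 1.0076)
step 8: x0=(-1.8942, 1.8159, 1.4453) x1=(-0.7496, -1.3852, 1.8868) x2=(-1.7118, -0.9171, -0.7028) x3=(-0.7629, 1.8583, -0.0923) x4=(2.0398, -1.1631, 0.9846)
step 9: x0=(-1.8977, 1.7816, 1.4215) x1=(-0.7315, -1.3883, 1.8874) x2=(-1.7142, -0.8883, -0.6711) x3=(-0.7561, 1.8659, -0.0864) x4=(2.0355, -1.1370, 0.9612)
step 10: x0=(-1.8994, 1.7448, 1.3967) x1=(-0.7133, -1.3902, 1.8871) x2=(-1.7154, -0.8584, -0.6381) x3=(-0.7491, 1.8723, -0.0801) x4=(2.0288, -1.1099, 0.9377)
step 11: x0=(-1.8992, 1.7055, 1.3712) x1=(-0.6951, -1.3909, 1.8858) x2=(-1.7155, -0.8277, -0.6036) x3=(-0.7419, 1.8774, -0.0733) x4=(2.0197, -1.0816, 0.9139)
step 12: x0=(-1.8972, 1.6637, 1.3448) x1=(-0.6768, -1.3905, 1.8836) x2=(-1.7143, -0.7960, -0.5679) x3=(-0.7345, 1.8812, -0.0659) x4=(2.0084, -1.0524, 0.8898)
step 13: x0=(-1.8933, 1.6196, 1.3176) x1=(-0.6585, -1.3889, 1.8806) x2=(-1.7120, -0.7635, -0.5308) x3=(-0.7269, 1.8837, -0.0581) x4=(1.9948, -1.0221, 0.8656)
step 14: x0=(-1.8875, 1.5732, 1.2897) x1=(-0.6402, -1.3862, 1.8766) x2=(-1.7084, -0.7302, -0.4926) x3=(-0.7191, 1.8849, -0.0498) x4=(1.9789, -0.9907, 0.8412)
step 15: x0=(-1.8800, 1.5246, 1.2612) x1=(-0.6218, -1.3823, 1.8718) x2=(-1.7037, -0.6961, -0.4531) x3=(-0.7111, 1.8848, -0.0410) x4=(1.9608, -0.9585, 0.8167)
step 16: x0=(-1.8706, 1.4740, 1.2320) x1=(-0.6034, -1.3773, 1.8660) x2=(-1.6978, -0.6613, -0.4125) x3=(-0.7030, 1.8835, -0.0318) x4=(1.9405, -0.9253, 0.7920)
step 17: x0=(-1.8595, 1.4213, 1.2022) x1=(-0.5850, -1.3711, 1.8594) x2=(-1.6907, -0.6258, -0.3709) x3=(-0.6946, 1.8809, -0.0221) x4=(1.9180, -0.8911, 0.7672)
step 18: x0=(-1.8466, 1.3667, 1.1719) x1=(-0.5666, -1.3638, 1.8519) x2=(-1.6825, -0.5896, -0.3282) x3=(-0.6861, 1.8771, -0.0119) x4=(1.8933, -0.8561, 0.7423)
step 19: x0=(-1.8319, 1.3103, 1.1411) x1=(-0.5482, -1.3554, 1.8436) x2=(-1.6732, -0.5528, -0.2846) x3=(-0.6774, 1.8721, -0.0013) x4=(1.8666, -0.8202, 0.7174)
step 20: x0=(-1.8156, 1.2522, 1.1098) x1=(-0.5299, -1.3458, 1.8344) x2=(-1.6627, -0.5155, -0.2401) x3=(-0.6685, 1.8659, 0.0097) x4=(1.8377, -0.7836, 0.6924)
step 21: x0=(-1.7976, 1.1925, 1.0782) x1=(-0.5116, -1.3352, 1.8243) x2=(-1.6510, -0.4776, -0.1948) x3=(-0.6595, 1.8585, 0.0211) x4=(1.8069, -0.7461, 0.6674)
step 22: x0=(-1.7779, 1.1312, 1.0461) x1=(-0.4933, -1.3234, 1.8134) x2=(-1.6383, -0.4393, -0.1486) x3=(-0.6502, 1.8499, 0.0330) x4=(1.7740, -0.7079, 0.6423)
step 23: x0=(-1.7566, 1.0686, 1.0138) x1=(-0.4751, -1.3106, 1.8017) x2=(-1.6245, -0.4006, -0.1018) x3=(-0.6408, 1.8402, 0.0452) x4=(1.7393, -0.6690, 0.6173)
step 24: x0=(-1.7337, 1.0048, 0.9812) x1=(-0.4569, -1.2967, 1.7891) x2=(-1.6096, -0.3614, -0.0543) x3=(-0.6313, 1.8294, 0.0579) x4=(1.7026, -0.6294, 0.5922)
step 25: x0=(-1.7093, 0.9397, 0.9484) x1=(-0.4388, -1.2817, 1.7758) x2=(-1.5936, -0.3220, -0.0062) x3=(-0.6216, 1.8174, 0.0709) x4=(1.6641, -0.5891, 0.5672)
step 26: x0=(-1.6834, 0.8736, 0.9154) x1=(-0.4208, -1.2658, 1.7617) x2=(-1.5767, -0.2823, 0.0424) x3=(-0.6117, 1.8044, 0.0843) x4=(1.6238, -0.5482, 0.5423)
step 27: x0=(-1.6561, 0.8066, 0.8823) x1=(-0.4028, -1.2488, 1.7468) x2=(-1.5587, -0.2423, 0.0916) x3=(-0.6017, 1.7903, 0.0980) x4=(1.5818, -0.5068, 0.5175)

(-1.6561, 0.8066, 0.8823)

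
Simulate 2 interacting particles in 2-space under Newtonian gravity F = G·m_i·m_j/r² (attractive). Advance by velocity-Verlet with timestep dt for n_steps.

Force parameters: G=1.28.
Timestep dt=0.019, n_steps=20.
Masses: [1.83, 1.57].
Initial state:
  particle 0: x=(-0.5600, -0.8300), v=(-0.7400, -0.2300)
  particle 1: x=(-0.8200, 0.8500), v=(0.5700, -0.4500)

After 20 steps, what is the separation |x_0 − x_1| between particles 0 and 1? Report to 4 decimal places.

1.4997

step 0: x0=(-0.5600, -0.8300) x1=(-0.8200, 0.8500)
step 1: x0=(-0.5741, -0.8342) x1=(-0.8091, 0.8413)
step 2: x0=(-0.5882, -0.8382) x1=(-0.7983, 0.8323)
step 3: x0=(-0.6023, -0.8420) x1=(-0.7873, 0.8230)
step 4: x0=(-0.6165, -0.8455) x1=(-0.7764, 0.8135)
step 5: x0=(-0.6307, -0.8487) x1=(-0.7654, 0.8036)
step 6: x0=(-0.6449, -0.8517) x1=(-0.7543, 0.7934)
step 7: x0=(-0.6592, -0.8543) x1=(-0.7433, 0.7829)
step 8: x0=(-0.6734, -0.8568) x1=(-0.7323, 0.7721)
step 9: x0=(-0.6877, -0.8589) x1=(-0.7212, 0.7609)
step 10: x0=(-0.7020, -0.8608) x1=(-0.7101, 0.7495)
step 11: x0=(-0.7162, -0.8624) x1=(-0.6990, 0.7377)
step 12: x0=(-0.7305, -0.8637) x1=(-0.6880, 0.7256)
step 13: x0=(-0.7448, -0.8647) x1=(-0.6769, 0.7131)
step 14: x0=(-0.7590, -0.8655) x1=(-0.6659, 0.7003)
step 15: x0=(-0.7732, -0.8659) x1=(-0.6548, 0.6872)
step 16: x0=(-0.7874, -0.8661) x1=(-0.6438, 0.6737)
step 17: x0=(-0.8016, -0.8659) x1=(-0.6329, 0.6599)
step 18: x0=(-0.8158, -0.8654) x1=(-0.6219, 0.6457)
step 19: x0=(-0.8299, -0.8647) x1=(-0.6111, 0.6312)
step 20: x0=(-0.8439, -0.8636) x1=(-0.6002, 0.6163)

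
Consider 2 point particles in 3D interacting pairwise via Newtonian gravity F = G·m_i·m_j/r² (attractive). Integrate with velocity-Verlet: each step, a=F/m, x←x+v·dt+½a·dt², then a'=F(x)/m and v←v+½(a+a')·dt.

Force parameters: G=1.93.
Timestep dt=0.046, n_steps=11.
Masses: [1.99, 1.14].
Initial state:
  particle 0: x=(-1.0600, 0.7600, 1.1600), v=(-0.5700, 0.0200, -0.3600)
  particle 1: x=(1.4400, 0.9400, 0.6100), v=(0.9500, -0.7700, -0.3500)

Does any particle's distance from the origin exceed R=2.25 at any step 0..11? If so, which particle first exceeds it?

no

step 0: x0=(-1.0600, 0.7600, 1.1600) x1=(1.4400, 0.9400, 0.6100)
step 1: x0=(-1.0859, 0.7609, 1.1434) x1=(1.4831, 0.9045, 0.5940)
step 2: x0=(-1.1111, 0.7619, 1.1266) x1=(1.5251, 0.8690, 0.5783)
step 3: x0=(-1.1357, 0.7629, 1.1097) x1=(1.5659, 0.8334, 0.5628)
step 4: x0=(-1.1597, 0.7640, 1.0927) x1=(1.6057, 0.7978, 0.5475)
step 5: x0=(-1.1831, 0.7650, 1.0755) x1=(1.6445, 0.7622, 0.5324)
step 6: x0=(-1.2060, 0.7660, 1.0583) x1=(1.6824, 0.7266, 0.5175)
step 7: x0=(-1.2283, 0.7670, 1.0409) x1=(1.7193, 0.6910, 0.5028)
step 8: x0=(-1.2501, 0.7680, 1.0235) x1=(1.7553, 0.6554, 0.4883)
step 9: x0=(-1.2715, 0.7690, 1.0060) x1=(1.7905, 0.6199, 0.4738)
step 10: x0=(-1.2923, 0.7700, 0.9883) x1=(1.8248, 0.5844, 0.4596)
step 11: x0=(-1.3127, 0.7709, 0.9707) x1=(1.8584, 0.5489, 0.4454)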